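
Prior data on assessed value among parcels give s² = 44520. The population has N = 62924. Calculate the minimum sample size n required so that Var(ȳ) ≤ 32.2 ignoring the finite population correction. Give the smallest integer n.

Without fpc, n₀ = s²/D = 44520/32.2 = 1382.6087.
Rounding up, n = 1383.

1383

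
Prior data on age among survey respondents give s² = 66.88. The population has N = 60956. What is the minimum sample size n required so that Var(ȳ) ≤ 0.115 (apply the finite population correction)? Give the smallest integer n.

Without fpc, n₀ = s²/D = 66.88/0.115 = 581.5652.
With fpc, (1 − n/N)·s²/n ≤ D requires n ≥ n₀/(1 + n₀/N) = 581.5652/(1 + 581.5652/60956) = 576.0691.
Rounding up, n = 577.

577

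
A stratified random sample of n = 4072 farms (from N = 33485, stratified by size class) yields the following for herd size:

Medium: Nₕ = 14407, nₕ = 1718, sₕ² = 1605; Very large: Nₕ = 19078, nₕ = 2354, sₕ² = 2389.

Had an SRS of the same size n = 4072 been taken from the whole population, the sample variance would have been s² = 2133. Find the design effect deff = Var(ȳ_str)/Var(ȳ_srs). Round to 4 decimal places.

0.9587

Var(ȳ_str) = Σ Wₕ²(1−fₕ)sₕ²/nₕ with Wₕ = Nₕ/33485:
  Medium: (14407/33485)²·(1−1718/14407)·1605/1718 = 0.15231835
  Very large: (19078/33485)²·(1−2354/19078)·2389/2354 = 0.28878996
  → Var(ȳ_str) = 0.44110831.
Var(ȳ_srs) = (1 − 4072/33485)·2133/4072 = 0.46012105.
deff = 0.44110831 / 0.46012105 = 0.9587.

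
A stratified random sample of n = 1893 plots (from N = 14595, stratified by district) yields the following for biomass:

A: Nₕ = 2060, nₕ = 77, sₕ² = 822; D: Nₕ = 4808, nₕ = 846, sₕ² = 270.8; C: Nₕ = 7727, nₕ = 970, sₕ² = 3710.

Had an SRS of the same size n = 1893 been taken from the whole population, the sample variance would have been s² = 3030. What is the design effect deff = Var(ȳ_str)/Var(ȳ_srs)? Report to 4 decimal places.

0.8405

Var(ȳ_str) = Σ Wₕ²(1−fₕ)sₕ²/nₕ with Wₕ = Nₕ/14595:
  A: (2060/14595)²·(1−77/2060)·822/77 = 0.2047212
  D: (4808/14595)²·(1−846/4808)·270.8/846 = 0.028625233
  C: (7727/14595)²·(1−970/7727)·3710/970 = 0.93747308
  → Var(ȳ_str) = 1.1708195.
Var(ȳ_srs) = (1 − 1893/14595)·3030/1893 = 1.3930286.
deff = 1.1708195 / 1.3930286 = 0.8405.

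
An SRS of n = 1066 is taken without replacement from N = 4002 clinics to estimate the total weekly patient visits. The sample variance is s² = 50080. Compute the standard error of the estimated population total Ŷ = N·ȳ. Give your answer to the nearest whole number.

23495

Var(Ŷ) = N²·Var(ȳ) = N²·(1 − n/N)·s²/n.
f = 1066/4002 = 0.26636682; Var(ȳ) = 0.73363318·50080/1066 = 34.465619.
Var(Ŷ) = 4002² · 34.465619 = 5.5200149 × 10^8.
SE(Ŷ) = √(5.5200149 × 10^8) = 23495.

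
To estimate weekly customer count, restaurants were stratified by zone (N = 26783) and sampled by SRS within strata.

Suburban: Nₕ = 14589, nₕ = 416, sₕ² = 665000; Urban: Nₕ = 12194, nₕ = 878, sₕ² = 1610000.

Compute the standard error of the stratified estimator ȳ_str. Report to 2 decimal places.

28.52

Var(ȳ_str) = Σₕ Wₕ²(1 − fₕ)sₕ²/nₕ with Wₕ = Nₕ/N, N = 26783.
Suburban: Wₕ = 0.54471120; term = 0.54471120²·(1 − 0.02851463)·665000/416 = 460.78378.
Urban: Wₕ = 0.45528880; term = 0.45528880²·(1 − 0.07200262)·1610000/878 = 352.73784.
Sum = 813.52162.
SE = √(813.52162) = 28.52.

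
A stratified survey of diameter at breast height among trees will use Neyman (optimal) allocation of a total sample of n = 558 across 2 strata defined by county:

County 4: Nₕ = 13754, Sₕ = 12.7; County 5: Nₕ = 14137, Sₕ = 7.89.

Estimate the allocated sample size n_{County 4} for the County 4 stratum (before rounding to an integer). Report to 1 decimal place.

340.5

Neyman allocation: nₕ = n·NₕSₕ / Σⱼ NⱼSⱼ.
Σ NⱼSⱼ = 13754·12.7 + 14137·7.89 = 286216.73.
n_{County 4} = 558·13754·12.7 / 286216.73 = 340.5.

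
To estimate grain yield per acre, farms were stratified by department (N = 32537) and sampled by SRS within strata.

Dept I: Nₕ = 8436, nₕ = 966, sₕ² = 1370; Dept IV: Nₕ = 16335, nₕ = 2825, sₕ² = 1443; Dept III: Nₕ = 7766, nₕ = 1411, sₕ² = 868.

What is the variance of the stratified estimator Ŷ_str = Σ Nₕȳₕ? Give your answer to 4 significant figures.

2.325 × 10^8

Var(Ŷ_str) = Σₕ Nₕ²(1 − fₕ)sₕ²/nₕ.
Dept I: 8436²·(1 − 966/8436)·1370/966 = 8.9371822 × 10^7.
Dept IV: 16335²·(1 − 2825/16335)·1443/2825 = 1.1272555 × 10^8.
Dept III: 7766²·(1 − 1411/7766)·868/1411 = 3.0360272 × 10^7.
Sum = 2.3245764 × 10^8.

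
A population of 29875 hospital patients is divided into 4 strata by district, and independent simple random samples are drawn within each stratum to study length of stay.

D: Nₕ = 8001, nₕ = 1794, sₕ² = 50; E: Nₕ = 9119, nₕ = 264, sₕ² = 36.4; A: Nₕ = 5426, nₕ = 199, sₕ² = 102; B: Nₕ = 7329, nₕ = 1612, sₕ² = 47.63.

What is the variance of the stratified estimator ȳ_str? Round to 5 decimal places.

0.03170

Var(ȳ_str) = Σₕ Wₕ²(1 − fₕ)sₕ²/nₕ with Wₕ = Nₕ/N, N = 29875.
D: Wₕ = 0.26781590; term = 0.26781590²·(1 − 0.22422197)·50/1794 = 0.001550807.
E: Wₕ = 0.30523849; term = 0.30523849²·(1 − 0.02895054)·36.4/264 = 0.012474335.
A: Wₕ = 0.18162343; term = 0.18162343²·(1 − 0.03667527)·102/199 = 0.016287842.
B: Wₕ = 0.24532218; term = 0.24532218²·(1 − 0.21994815)·47.63/1612 = 0.0013871155.
Sum = 0.0317001.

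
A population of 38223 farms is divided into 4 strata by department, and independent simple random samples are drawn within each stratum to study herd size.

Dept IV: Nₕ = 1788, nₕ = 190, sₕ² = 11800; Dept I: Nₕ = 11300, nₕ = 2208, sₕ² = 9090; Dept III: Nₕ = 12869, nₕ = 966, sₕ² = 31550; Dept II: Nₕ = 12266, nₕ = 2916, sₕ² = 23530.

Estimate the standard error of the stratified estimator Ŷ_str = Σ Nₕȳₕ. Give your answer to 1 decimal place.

80800.8

Var(Ŷ_str) = Σₕ Nₕ²(1 − fₕ)sₕ²/nₕ.
Dept IV: 1788²·(1 − 190/1788)·11800/190 = 1.7744865 × 10^8.
Dept I: 11300²·(1 − 2208/11300)·9090/2208 = 4.229633 × 10^8.
Dept III: 12869²·(1 − 966/12869)·31550/966 = 5.002919 × 10^9.
Dept II: 12266²·(1 − 2916/12266)·23530/2916 = 9.2544152 × 10^8.
Sum = 6.5287725 × 10^9.
SE = √(6.5287725 × 10^9) = 80800.8.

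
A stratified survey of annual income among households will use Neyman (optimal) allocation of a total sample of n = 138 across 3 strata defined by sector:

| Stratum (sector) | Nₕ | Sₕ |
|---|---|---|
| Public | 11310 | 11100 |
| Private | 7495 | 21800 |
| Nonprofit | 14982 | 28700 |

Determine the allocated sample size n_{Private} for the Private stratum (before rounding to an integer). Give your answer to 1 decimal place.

31.4

Neyman allocation: nₕ = n·NₕSₕ / Σⱼ NⱼSⱼ.
Σ NⱼSⱼ = 11310·11100 + 7495·21800 + 14982·28700 = 7.189154 × 10^8.
n_{Private} = 138·7495·21800 / (7.189154 × 10^8) = 31.4.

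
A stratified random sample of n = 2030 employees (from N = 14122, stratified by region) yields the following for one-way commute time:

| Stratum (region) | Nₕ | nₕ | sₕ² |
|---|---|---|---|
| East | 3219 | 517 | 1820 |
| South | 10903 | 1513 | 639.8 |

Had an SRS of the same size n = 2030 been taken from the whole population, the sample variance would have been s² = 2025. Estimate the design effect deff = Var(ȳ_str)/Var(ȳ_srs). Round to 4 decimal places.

0.4339

Var(ȳ_str) = Σ Wₕ²(1−fₕ)sₕ²/nₕ with Wₕ = Nₕ/14122:
  East: (3219/14122)²·(1−517/3219)·1820/517 = 0.15353053
  South: (10903/14122)²·(1−1513/10903)·639.8/1513 = 0.21708234
  → Var(ȳ_str) = 0.37061287.
Var(ȳ_srs) = (1 − 2030/14122)·2025/2030 = 0.85414366.
deff = 0.37061287 / 0.85414366 = 0.4339.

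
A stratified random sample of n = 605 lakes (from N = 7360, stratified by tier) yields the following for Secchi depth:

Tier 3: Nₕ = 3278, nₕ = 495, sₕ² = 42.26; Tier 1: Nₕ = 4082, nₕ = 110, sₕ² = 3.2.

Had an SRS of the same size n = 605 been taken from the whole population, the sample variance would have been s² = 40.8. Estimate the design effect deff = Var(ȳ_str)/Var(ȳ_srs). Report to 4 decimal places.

0.3730

Var(ȳ_str) = Σ Wₕ²(1−fₕ)sₕ²/nₕ with Wₕ = Nₕ/7360:
  Tier 3: (3278/7360)²·(1−495/3278)·42.26/495 = 0.014377746
  Tier 1: (4082/7360)²·(1−110/4082)·3.2/110 = 0.008707308
  → Var(ȳ_str) = 0.023085054.
Var(ȳ_srs) = (1 − 605/7360)·40.8/605 = 0.061894538.
deff = 0.023085054 / 0.061894538 = 0.3730.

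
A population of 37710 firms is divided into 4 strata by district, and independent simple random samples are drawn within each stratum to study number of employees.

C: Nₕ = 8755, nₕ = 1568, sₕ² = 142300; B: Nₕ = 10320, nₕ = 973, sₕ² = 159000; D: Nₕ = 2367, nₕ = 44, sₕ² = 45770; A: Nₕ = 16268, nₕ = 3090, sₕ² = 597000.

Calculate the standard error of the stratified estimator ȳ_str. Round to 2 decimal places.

Var(ȳ_str) = Σₕ Wₕ²(1 − fₕ)sₕ²/nₕ with Wₕ = Nₕ/N, N = 37710.
C: Wₕ = 0.23216653; term = 0.23216653²·(1 − 0.17909766)·142300/1568 = 4.0155919.
B: Wₕ = 0.27366746; term = 0.27366746²·(1 − 0.09428295)·159000/973 = 11.08468.
D: Wₕ = 0.06276850; term = 0.06276850²·(1 − 0.01858893)·45770/44 = 4.0221905.
A: Wₕ = 0.43139751; term = 0.43139751²·(1 − 0.18994345)·597000/3090 = 29.126376.
Sum = 48.248838.
SE = √(48.248838) = 6.95.

6.95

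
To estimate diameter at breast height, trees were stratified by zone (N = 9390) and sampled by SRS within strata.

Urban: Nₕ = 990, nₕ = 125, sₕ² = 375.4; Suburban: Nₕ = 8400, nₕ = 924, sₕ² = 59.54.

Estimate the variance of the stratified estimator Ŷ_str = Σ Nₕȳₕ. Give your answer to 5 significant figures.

Var(Ŷ_str) = Σₕ Nₕ²(1 − fₕ)sₕ²/nₕ.
Urban: 990²·(1 − 125/990)·375.4/125 = 2.5717903 × 10^6.
Suburban: 8400²·(1 − 924/8400)·59.54/924 = 4.0465549 × 10^6.
Sum = 6.6183452 × 10^6.

6.6183 × 10^6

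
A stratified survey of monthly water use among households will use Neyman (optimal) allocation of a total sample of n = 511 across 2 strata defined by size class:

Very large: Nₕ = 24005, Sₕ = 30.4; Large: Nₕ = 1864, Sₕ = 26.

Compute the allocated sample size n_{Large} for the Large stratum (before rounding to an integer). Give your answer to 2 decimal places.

31.82

Neyman allocation: nₕ = n·NₕSₕ / Σⱼ NⱼSⱼ.
Σ NⱼSⱼ = 24005·30.4 + 1864·26 = 778216.
n_{Large} = 511·1864·26 / 778216 = 31.82.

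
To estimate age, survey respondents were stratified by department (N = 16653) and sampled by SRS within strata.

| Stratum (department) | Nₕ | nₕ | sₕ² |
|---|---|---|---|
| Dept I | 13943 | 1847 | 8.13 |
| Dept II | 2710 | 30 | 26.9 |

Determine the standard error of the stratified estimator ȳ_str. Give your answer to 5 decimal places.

Var(ȳ_str) = Σₕ Wₕ²(1 − fₕ)sₕ²/nₕ with Wₕ = Nₕ/N, N = 16653.
Dept I: Wₕ = 0.83726656; term = 0.83726656²·(1 − 0.13246791)·8.13/1847 = 0.002676928.
Dept II: Wₕ = 0.16273344; term = 0.16273344²·(1 − 0.01107011)·26.9/30 = 0.023482814.
Sum = 0.026159742.
SE = √(0.026159742) = 0.16174.

0.16174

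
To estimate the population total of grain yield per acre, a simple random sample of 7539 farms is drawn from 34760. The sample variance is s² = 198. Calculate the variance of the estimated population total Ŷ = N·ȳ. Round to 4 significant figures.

2.485 × 10^7

Var(Ŷ) = N²·Var(ȳ) = N²·(1 − n/N)·s²/n.
f = 7539/34760 = 0.21688723; Var(ȳ) = 0.78311277·198/7539 = 0.020567228.
Var(Ŷ) = 34760² · 0.020567228 = 2.485051 × 10^7.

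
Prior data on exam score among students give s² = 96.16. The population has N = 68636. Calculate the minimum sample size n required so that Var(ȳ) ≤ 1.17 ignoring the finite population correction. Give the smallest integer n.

83

Without fpc, n₀ = s²/D = 96.16/1.17 = 82.1880.
Rounding up, n = 83.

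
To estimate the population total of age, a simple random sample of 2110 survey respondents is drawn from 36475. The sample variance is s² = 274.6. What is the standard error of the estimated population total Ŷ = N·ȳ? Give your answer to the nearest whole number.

Var(Ŷ) = N²·Var(ȳ) = N²·(1 − n/N)·s²/n.
f = 2110/36475 = 0.05784784; Var(ȳ) = 0.94215216·274.6/2110 = 0.12261374.
Var(Ŷ) = 36475² · 0.12261374 = 1.6312846 × 10^8.
SE(Ŷ) = √(1.6312846 × 10^8) = 12772.

12772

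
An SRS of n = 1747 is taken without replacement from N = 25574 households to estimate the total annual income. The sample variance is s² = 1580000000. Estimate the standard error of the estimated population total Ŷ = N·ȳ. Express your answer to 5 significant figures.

2.3476 × 10^7

Var(Ŷ) = N²·Var(ȳ) = N²·(1 − n/N)·s²/n.
f = 1747/25574 = 0.06831157; Var(ȳ) = 0.93168843·1580000000/1747 = 842626.06.
Var(Ŷ) = 25574² · 842626.06 = 5.5110228 × 10^14.
SE(Ŷ) = √(5.5110228 × 10^14) = 2.3476 × 10^7.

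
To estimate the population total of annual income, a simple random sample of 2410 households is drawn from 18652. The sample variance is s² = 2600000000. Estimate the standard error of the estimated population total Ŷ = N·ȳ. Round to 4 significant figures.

Var(Ŷ) = N²·Var(ȳ) = N²·(1 − n/N)·s²/n.
f = 2410/18652 = 0.12920866; Var(ȳ) = 0.87079134·2600000000/2410 = 939442.94.
Var(Ŷ) = 18652² · 939442.94 = 3.2682948 × 10^14.
SE(Ŷ) = √(3.2682948 × 10^14) = 1.808 × 10^7.

1.808 × 10^7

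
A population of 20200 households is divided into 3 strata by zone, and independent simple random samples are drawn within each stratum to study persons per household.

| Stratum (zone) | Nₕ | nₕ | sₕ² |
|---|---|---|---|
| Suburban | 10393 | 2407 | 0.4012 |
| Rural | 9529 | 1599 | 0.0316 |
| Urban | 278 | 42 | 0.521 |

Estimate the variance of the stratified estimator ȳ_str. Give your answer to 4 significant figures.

3.956 × 10^-5

Var(ȳ_str) = Σₕ Wₕ²(1 − fₕ)sₕ²/nₕ with Wₕ = Nₕ/N, N = 20200.
Suburban: Wₕ = 0.51450495; term = 0.51450495²·(1 − 0.23159819)·0.4012/2407 = 3.3904108 × 10^-5.
Rural: Wₕ = 0.47173267; term = 0.47173267²·(1 − 0.16780355)·0.0316/1599 = 3.6597919 × 10^-6.
Urban: Wₕ = 0.01376238; term = 0.01376238²·(1 − 0.15107914)·0.521/42 = 1.9945388 × 10^-6.
Sum = 3.9558439 × 10^-5.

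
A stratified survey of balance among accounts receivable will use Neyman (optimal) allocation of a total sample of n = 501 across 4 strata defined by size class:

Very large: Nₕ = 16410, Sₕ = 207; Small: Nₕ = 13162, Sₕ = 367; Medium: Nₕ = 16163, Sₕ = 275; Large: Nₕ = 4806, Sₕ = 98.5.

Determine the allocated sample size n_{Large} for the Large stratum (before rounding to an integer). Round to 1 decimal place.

18.0

Neyman allocation: nₕ = n·NₕSₕ / Σⱼ NⱼSⱼ.
Σ NⱼSⱼ = 16410·207 + 13162·367 + 16163·275 + 4806·98.5 = 1.314554 × 10^7.
n_{Large} = 501·4806·98.5 / (1.314554 × 10^7) = 18.0.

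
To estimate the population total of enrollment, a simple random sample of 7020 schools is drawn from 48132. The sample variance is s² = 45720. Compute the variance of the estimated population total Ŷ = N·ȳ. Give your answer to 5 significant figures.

Var(Ŷ) = N²·Var(ȳ) = N²·(1 − n/N)·s²/n.
f = 7020/48132 = 0.14584892; Var(ȳ) = 0.85415108·45720/7020 = 5.5629327.
Var(Ŷ) = 48132² · 5.5629327 = 1.2887587 × 10^10.

1.2888 × 10^10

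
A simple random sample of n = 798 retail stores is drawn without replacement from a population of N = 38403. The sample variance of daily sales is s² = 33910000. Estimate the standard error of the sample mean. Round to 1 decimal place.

204.0

Under SRS without replacement, Var(ȳ) = (1 − f)·s²/n with f = n/N = 798/38403 = 0.02077963.
Var(ȳ) = (1 − 0.02077963)·33910000/798 = 0.97922037·42493.734 = 41610.73.
SE(ȳ) = √(41610.73) = 204.0.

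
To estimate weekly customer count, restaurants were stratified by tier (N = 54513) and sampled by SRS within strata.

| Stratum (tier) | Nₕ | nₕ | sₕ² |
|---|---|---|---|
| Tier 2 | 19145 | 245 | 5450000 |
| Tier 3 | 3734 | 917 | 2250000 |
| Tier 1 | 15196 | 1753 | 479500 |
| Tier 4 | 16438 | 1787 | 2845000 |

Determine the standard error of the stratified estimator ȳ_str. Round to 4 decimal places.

Var(ȳ_str) = Σₕ Wₕ²(1 − fₕ)sₕ²/nₕ with Wₕ = Nₕ/N, N = 54513.
Tier 2: Wₕ = 0.35120063; term = 0.35120063²·(1 − 0.01279707)·5450000/245 = 2708.6159.
Tier 3: Wₕ = 0.06849742; term = 0.06849742²·(1 − 0.24558115)·2250000/917 = 8.6850871.
Tier 1: Wₕ = 0.27875920; term = 0.27875920²·(1 − 0.11535931)·479500/1753 = 18.803211.
Tier 4: Wₕ = 0.30154275; term = 0.30154275²·(1 − 0.10871152)·2845000/1787 = 129.02498.
Sum = 2865.1292.
SE = √(2865.1292) = 53.5269.

53.5269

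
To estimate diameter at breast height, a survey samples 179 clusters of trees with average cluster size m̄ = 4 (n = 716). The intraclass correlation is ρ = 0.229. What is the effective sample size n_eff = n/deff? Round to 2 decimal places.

424.42

deff = 1 + (4 − 1)·0.229 = 1 + 0.687 = 1.687.
n_eff = 716 / 1.687 = 424.42.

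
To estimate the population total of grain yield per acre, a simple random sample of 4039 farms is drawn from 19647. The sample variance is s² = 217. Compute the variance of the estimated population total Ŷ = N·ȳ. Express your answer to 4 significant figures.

Var(Ŷ) = N²·Var(ȳ) = N²·(1 − n/N)·s²/n.
f = 4039/19647 = 0.20557846; Var(ȳ) = 0.79442154·217/4039 = 0.042681227.
Var(Ŷ) = 19647² · 0.042681227 = 1.647515 × 10^7.

1.648 × 10^7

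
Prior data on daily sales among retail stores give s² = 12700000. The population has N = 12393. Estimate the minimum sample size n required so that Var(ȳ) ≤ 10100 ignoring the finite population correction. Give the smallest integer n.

1258

Without fpc, n₀ = s²/D = 12700000/10100 = 1257.4257.
Rounding up, n = 1258.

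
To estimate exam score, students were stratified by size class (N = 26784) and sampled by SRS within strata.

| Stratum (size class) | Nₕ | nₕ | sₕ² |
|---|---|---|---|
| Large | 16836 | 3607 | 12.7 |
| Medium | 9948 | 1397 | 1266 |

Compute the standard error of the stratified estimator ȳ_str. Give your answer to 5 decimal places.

Var(ȳ_str) = Σₕ Wₕ²(1 − fₕ)sₕ²/nₕ with Wₕ = Nₕ/N, N = 26784.
Large: Wₕ = 0.62858423; term = 0.62858423²·(1 − 0.21424329)·12.7/3607 = 0.0010931321.
Medium: Wₕ = 0.37141577; term = 0.37141577²·(1 − 0.14043024)·1266/1397 = 0.10745809.
Sum = 0.10855122.
SE = √(0.10855122) = 0.32947.

0.32947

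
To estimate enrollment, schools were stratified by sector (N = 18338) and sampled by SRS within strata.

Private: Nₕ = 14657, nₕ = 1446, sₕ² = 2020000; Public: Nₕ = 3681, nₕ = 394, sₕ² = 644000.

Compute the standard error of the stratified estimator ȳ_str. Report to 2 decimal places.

29.38

Var(ȳ_str) = Σₕ Wₕ²(1 − fₕ)sₕ²/nₕ with Wₕ = Nₕ/N, N = 18338.
Private: Wₕ = 0.79926928; term = 0.79926928²·(1 − 0.09865593)·2020000/1446 = 804.37751.
Public: Wₕ = 0.20073072; term = 0.20073072²·(1 − 0.10703613)·644000/394 = 58.810007.
Sum = 863.18752.
SE = √(863.18752) = 29.38.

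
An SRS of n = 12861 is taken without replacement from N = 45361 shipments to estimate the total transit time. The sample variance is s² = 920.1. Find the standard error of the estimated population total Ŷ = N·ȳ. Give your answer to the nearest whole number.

10270

Var(Ŷ) = N²·Var(ȳ) = N²·(1 − n/N)·s²/n.
f = 12861/45361 = 0.28352550; Var(ȳ) = 0.71647450·920.1/12861 = 0.051257926.
Var(Ŷ) = 45361² · 0.051257926 = 1.0546935 × 10^8.
SE(Ŷ) = √(1.0546935 × 10^8) = 10270.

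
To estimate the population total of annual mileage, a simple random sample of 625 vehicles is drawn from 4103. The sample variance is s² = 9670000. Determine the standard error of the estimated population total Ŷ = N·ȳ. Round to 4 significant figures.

Var(Ŷ) = N²·Var(ȳ) = N²·(1 − n/N)·s²/n.
f = 625/4103 = 0.15232757; Var(ȳ) = 0.84767243·9670000/625 = 13115.188.
Var(Ŷ) = 4103² · 13115.188 = 2.2078906 × 10^11.
SE(Ŷ) = √(2.2078906 × 10^11) = 469900.

469900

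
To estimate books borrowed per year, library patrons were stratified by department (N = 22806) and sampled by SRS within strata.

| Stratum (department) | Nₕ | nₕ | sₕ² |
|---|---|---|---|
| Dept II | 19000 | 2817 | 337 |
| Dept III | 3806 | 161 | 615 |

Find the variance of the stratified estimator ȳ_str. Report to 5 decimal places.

0.17261

Var(ȳ_str) = Σₕ Wₕ²(1 − fₕ)sₕ²/nₕ with Wₕ = Nₕ/N, N = 22806.
Dept II: Wₕ = 0.83311409; term = 0.83311409²·(1 − 0.14826316)·337/2817 = 0.070722475.
Dept III: Wₕ = 0.16688591; term = 0.16688591²·(1 − 0.04230163)·615/161 = 0.10188666.
Sum = 0.17260914.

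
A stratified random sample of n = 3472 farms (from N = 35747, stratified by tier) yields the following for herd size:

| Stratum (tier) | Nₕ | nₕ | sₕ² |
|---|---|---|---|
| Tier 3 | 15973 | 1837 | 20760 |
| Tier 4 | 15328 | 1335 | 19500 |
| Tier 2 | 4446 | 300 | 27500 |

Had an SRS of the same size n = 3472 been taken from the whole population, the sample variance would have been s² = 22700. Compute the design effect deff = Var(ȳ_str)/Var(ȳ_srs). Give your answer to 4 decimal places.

0.9776

Var(ȳ_str) = Σ Wₕ²(1−fₕ)sₕ²/nₕ with Wₕ = Nₕ/35747:
  Tier 3: (15973/35747)²·(1−1837/15973)·20760/1837 = 1.9968802
  Tier 4: (15328/35747)²·(1−1335/15328)·19500/1335 = 2.4517177
  Tier 2: (4446/35747)²·(1−300/4446)·27500/300 = 1.322303
  → Var(ȳ_str) = 5.7709009.
Var(ȳ_srs) = (1 − 3472/35747)·22700/3472 = 5.9030001.
deff = 5.7709009 / 5.9030001 = 0.9776.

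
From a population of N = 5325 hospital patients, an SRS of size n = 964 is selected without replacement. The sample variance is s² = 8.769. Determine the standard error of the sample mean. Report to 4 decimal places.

0.0863

Under SRS without replacement, Var(ȳ) = (1 − f)·s²/n with f = n/N = 964/5325 = 0.18103286.
Var(ȳ) = (1 − 0.18103286)·8.769/964 = 0.81896714·0.009096473 = 0.0074497125.
SE(ȳ) = √(0.0074497125) = 0.0863.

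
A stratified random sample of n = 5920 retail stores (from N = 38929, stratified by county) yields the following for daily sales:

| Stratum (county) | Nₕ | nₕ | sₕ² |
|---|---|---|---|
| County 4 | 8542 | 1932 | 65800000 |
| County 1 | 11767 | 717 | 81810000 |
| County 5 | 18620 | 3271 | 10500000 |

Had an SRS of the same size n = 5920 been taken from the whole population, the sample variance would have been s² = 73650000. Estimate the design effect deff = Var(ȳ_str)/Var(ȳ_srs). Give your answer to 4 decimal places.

Var(ȳ_str) = Σ Wₕ²(1−fₕ)sₕ²/nₕ with Wₕ = Nₕ/38929:
  County 4: (8542/38929)²·(1−1932/8542)·65800000/1932 = 1268.9173
  County 1: (11767/38929)²·(1−717/11767)·81810000/717 = 9789.6862
  County 5: (18620/38929)²·(1−3271/18620)·10500000/3271 = 605.37157
  → Var(ȳ_str) = 11663.975.
Var(ȳ_srs) = (1 − 5920/38929)·73650000/5920 = 10548.973.
deff = 11663.975 / 10548.973 = 1.1057.

1.1057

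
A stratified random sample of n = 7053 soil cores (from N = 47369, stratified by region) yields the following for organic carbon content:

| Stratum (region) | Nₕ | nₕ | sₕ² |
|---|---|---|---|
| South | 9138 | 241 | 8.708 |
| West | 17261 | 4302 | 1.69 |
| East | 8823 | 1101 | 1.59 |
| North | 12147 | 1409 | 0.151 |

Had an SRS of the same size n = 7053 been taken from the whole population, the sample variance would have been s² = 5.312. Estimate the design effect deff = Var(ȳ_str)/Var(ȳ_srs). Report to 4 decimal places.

Var(ȳ_str) = Σ Wₕ²(1−fₕ)sₕ²/nₕ with Wₕ = Nₕ/47369:
  South: (9138/47369)²·(1−241/9138)·8.708/241 = 0.0013092051
  West: (17261/47369)²·(1−4302/17261)·1.69/4302 = 3.916204 × 10^-5
  East: (8823/47369)²·(1−1101/8823)·1.59/1101 = 4.3849783 × 10^-5
  North: (12147/47369)²·(1−1409/12147)·0.151/1409 = 6.2297404 × 10^-6
  → Var(ȳ_str) = 0.0013984467.
Var(ȳ_srs) = (1 − 7053/47369)·5.312/7053 = 6.4101383 × 10^-4.
deff = 0.0013984467 / (6.4101383 × 10^-4) = 2.1816.

2.1816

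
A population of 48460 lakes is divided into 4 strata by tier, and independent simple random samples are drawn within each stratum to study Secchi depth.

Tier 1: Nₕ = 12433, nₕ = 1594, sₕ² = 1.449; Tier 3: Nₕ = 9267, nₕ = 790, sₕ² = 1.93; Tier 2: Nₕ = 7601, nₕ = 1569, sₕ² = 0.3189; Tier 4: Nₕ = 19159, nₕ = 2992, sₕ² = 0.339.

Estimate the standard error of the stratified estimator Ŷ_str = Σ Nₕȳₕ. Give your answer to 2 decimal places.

599.03

Var(Ŷ_str) = Σₕ Nₕ²(1 − fₕ)sₕ²/nₕ.
Tier 1: 12433²·(1 − 1594/12433)·1.449/1594 = 122502.58.
Tier 3: 9267²·(1 − 790/9267)·1.93/790 = 191916.17.
Tier 2: 7601²·(1 − 1569/7601)·0.3189/1569 = 9318.8783.
Tier 4: 19159²·(1 − 2992/19159)·0.339/2992 = 35094.607.
Sum = 358832.24.
SE = √(358832.24) = 599.03.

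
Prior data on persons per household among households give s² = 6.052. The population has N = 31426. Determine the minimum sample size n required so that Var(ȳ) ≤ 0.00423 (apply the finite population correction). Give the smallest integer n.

1369

Without fpc, n₀ = s²/D = 6.052/0.00423 = 1430.7329.
With fpc, (1 − n/N)·s²/n ≤ D requires n ≥ n₀/(1 + n₀/N) = 1430.7329/(1 + 1430.7329/31426) = 1368.4322.
Rounding up, n = 1369.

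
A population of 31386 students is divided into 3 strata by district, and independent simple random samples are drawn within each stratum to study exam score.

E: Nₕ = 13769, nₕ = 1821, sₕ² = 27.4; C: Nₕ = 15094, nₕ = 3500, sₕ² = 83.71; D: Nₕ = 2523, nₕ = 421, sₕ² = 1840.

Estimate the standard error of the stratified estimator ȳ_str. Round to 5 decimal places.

Var(ȳ_str) = Σₕ Wₕ²(1 − fₕ)sₕ²/nₕ with Wₕ = Nₕ/N, N = 31386.
E: Wₕ = 0.43869878; term = 0.43869878²·(1 − 0.13225361)·27.4/1821 = 0.0025128484.
C: Wₕ = 0.48091506; term = 0.48091506²·(1 − 0.23188022)·83.71/3500 = 0.0042488852.
D: Wₕ = 0.08038616; term = 0.08038616²·(1 − 0.16686484)·1840/421 = 0.023529557.
Sum = 0.030291291.
SE = √(0.030291291) = 0.17404.

0.17404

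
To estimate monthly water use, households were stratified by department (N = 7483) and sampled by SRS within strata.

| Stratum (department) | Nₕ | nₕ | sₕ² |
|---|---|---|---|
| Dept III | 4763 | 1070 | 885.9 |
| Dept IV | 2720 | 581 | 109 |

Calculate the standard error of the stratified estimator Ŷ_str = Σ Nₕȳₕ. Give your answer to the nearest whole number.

Var(Ŷ_str) = Σₕ Nₕ²(1 − fₕ)sₕ²/nₕ.
Dept III: 4763²·(1 − 1070/4763)·885.9/1070 = 1.4563334 × 10^7.
Dept IV: 2720²·(1 − 581/2720)·109/581 = 1.0915159 × 10^6.
Sum = 1.565485 × 10^7.
SE = √(1.565485 × 10^7) = 3957.

3957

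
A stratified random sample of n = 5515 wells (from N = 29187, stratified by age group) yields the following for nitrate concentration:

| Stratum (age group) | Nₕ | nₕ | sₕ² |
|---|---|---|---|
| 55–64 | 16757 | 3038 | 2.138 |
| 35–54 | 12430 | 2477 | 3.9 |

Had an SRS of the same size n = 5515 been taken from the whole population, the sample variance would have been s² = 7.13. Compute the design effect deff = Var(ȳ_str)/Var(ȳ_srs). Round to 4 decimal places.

0.3992

Var(ȳ_str) = Σ Wₕ²(1−fₕ)sₕ²/nₕ with Wₕ = Nₕ/29187:
  55–64: (16757/29187)²·(1−3038/16757)·2.138/3038 = 1.8991521 × 10^-4
  35–54: (12430/29187)²·(1−2477/12430)·3.9/2477 = 2.2865717 × 10^-4
  → Var(ȳ_str) = 4.1857238 × 10^-4.
Var(ȳ_srs) = (1 − 5515/29187)·7.13/5515 = 0.0010485509.
deff = (4.1857238 × 10^-4) / 0.0010485509 = 0.3992.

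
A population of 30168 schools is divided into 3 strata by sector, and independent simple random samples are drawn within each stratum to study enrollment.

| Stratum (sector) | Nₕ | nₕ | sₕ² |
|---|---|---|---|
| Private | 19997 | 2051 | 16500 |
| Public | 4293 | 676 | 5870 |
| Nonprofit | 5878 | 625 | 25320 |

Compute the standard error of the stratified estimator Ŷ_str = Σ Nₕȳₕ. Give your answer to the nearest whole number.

Var(Ŷ_str) = Σₕ Nₕ²(1 − fₕ)sₕ²/nₕ.
Private: 19997²·(1 − 2051/19997)·16500/2051 = 2.8870267 × 10^9.
Public: 4293²·(1 − 676/4293)·5870/676 = 1.3483443 × 10^8.
Nonprofit: 5878²·(1 − 625/5878)·25320/625 = 1.2508945 × 10^9.
Sum = 4.2727556 × 10^9.
SE = √(4.2727556 × 10^9) = 65366.

65366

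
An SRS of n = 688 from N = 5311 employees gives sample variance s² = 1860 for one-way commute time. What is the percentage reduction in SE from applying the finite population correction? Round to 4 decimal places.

6.7017

f = n/N = 688/5311 = 0.12954246.
SE_no-fpc = √(s²/n) = 1.6442288; SE_fpc = √((1−f)s²/n) = 1.5340378.
Ratio = √(1−f) = 0.93298314. Reduction = 100·(1 − 0.93298314) = 6.7017%.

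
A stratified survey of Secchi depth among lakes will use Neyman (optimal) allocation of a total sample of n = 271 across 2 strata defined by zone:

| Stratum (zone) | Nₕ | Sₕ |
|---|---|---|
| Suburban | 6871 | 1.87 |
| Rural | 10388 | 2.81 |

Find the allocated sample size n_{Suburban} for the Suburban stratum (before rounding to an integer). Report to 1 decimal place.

82.8

Neyman allocation: nₕ = n·NₕSₕ / Σⱼ NⱼSⱼ.
Σ NⱼSⱼ = 6871·1.87 + 10388·2.81 = 42039.05.
n_{Suburban} = 271·6871·1.87 / 42039.05 = 82.8.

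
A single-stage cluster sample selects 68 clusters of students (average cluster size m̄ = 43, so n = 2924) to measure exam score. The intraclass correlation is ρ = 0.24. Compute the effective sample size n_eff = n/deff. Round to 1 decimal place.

deff = 1 + (43 − 1)·0.24 = 1 + 10.08 = 11.08.
n_eff = 2924 / 11.08 = 263.9.

263.9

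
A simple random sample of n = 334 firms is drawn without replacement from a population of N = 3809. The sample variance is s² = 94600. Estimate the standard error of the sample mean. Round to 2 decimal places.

Under SRS without replacement, Var(ȳ) = (1 − f)·s²/n with f = n/N = 334/3809 = 0.08768706.
Var(ȳ) = (1 − 0.08768706)·94600/334 = 0.91231294·283.23353 = 258.39762.
SE(ȳ) = √(258.39762) = 16.07.

16.07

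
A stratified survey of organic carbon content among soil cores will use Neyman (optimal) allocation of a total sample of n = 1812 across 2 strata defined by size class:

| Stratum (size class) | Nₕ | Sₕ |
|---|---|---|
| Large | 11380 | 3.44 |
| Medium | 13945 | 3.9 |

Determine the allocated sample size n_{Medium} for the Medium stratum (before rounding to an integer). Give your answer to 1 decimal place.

1053.6

Neyman allocation: nₕ = n·NₕSₕ / Σⱼ NⱼSⱼ.
Σ NⱼSⱼ = 11380·3.44 + 13945·3.9 = 93532.7.
n_{Medium} = 1812·13945·3.9 / 93532.7 = 1053.6.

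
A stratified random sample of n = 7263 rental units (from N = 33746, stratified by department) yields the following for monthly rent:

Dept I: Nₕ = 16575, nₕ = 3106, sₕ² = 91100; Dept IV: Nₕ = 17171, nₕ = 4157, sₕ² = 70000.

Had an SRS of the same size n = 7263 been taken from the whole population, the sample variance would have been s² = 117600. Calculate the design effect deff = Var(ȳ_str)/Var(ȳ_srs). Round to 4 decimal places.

Var(ȳ_str) = Σ Wₕ²(1−fₕ)sₕ²/nₕ with Wₕ = Nₕ/33746:
  Dept I: (16575/33746)²·(1−3106/16575)·91100/3106 = 5.7499122
  Dept IV: (17171/33746)²·(1−4157/17171)·70000/4157 = 3.3043025
  → Var(ȳ_str) = 9.0542147.
Var(ȳ_srs) = (1 − 7263/33746)·117600/7263 = 12.706799.
deff = 9.0542147 / 12.706799 = 0.7125.

0.7125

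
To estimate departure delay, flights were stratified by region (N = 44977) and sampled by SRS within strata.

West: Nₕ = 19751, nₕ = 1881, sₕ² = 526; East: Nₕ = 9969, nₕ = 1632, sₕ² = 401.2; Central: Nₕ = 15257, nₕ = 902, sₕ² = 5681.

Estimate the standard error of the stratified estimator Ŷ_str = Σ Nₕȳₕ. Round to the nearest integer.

38711

Var(Ŷ_str) = Σₕ Nₕ²(1 − fₕ)sₕ²/nₕ.
West: 19751²·(1 − 1881/19751)·526/1881 = 9.8698509 × 10^7.
East: 9969²·(1 − 1632/9969)·401.2/1632 = 2.043159 × 10^7.
Central: 15257²·(1 − 902/15257)·5681/902 = 1.3794012 × 10^9.
Sum = 1.4985313 × 10^9.
SE = √(1.4985313 × 10^9) = 38711.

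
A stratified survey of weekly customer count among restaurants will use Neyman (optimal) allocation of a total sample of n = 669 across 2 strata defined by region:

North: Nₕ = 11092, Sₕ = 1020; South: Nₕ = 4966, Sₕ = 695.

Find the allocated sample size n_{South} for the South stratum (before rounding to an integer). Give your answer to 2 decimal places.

156.38

Neyman allocation: nₕ = n·NₕSₕ / Σⱼ NⱼSⱼ.
Σ NⱼSⱼ = 11092·1020 + 4966·695 = 1.476521 × 10^7.
n_{South} = 669·4966·695 / (1.476521 × 10^7) = 156.38.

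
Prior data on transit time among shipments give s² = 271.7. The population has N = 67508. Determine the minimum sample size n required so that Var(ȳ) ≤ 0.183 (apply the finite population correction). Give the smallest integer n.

1453

Without fpc, n₀ = s²/D = 271.7/0.183 = 1484.6995.
With fpc, (1 − n/N)·s²/n ≤ D requires n ≥ n₀/(1 + n₀/N) = 1484.6995/(1 + 1484.6995/67508) = 1452.7493.
Rounding up, n = 1453.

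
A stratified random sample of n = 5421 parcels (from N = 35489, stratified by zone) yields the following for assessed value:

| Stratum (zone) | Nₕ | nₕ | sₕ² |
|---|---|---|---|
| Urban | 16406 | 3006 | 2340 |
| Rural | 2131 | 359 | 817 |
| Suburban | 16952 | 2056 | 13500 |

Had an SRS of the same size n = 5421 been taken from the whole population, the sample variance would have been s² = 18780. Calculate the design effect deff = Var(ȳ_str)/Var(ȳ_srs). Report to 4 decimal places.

0.4971

Var(ȳ_str) = Σ Wₕ²(1−fₕ)sₕ²/nₕ with Wₕ = Nₕ/35489:
  Urban: (16406/35489)²·(1−3006/16406)·2340/3006 = 0.13587729
  Rural: (2131/35489)²·(1−359/2131)·817/359 = 0.0068231866
  Suburban: (16952/35489)²·(1−2056/16952)·13500/2056 = 1.3164784
  → Var(ȳ_str) = 1.4591789.
Var(ȳ_srs) = (1 − 5421/35489)·18780/5421 = 2.9351274.
deff = 1.4591789 / 2.9351274 = 0.4971.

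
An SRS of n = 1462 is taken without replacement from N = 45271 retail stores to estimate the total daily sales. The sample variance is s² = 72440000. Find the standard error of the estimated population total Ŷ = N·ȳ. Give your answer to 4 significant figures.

9.913 × 10^6

Var(Ŷ) = N²·Var(ȳ) = N²·(1 − n/N)·s²/n.
f = 1462/45271 = 0.03229440; Var(ȳ) = 0.96770560·72440000/1462 = 47948.422.
Var(Ŷ) = 45271² · 47948.422 = 9.8268538 × 10^13.
SE(Ŷ) = √(9.8268538 × 10^13) = 9.913 × 10^6.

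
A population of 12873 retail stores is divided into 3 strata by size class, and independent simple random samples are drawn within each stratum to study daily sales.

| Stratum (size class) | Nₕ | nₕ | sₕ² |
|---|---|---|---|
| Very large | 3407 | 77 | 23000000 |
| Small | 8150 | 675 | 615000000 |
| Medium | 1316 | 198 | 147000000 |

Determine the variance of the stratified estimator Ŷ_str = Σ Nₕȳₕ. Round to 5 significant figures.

Var(Ŷ_str) = Σₕ Nₕ²(1 − fₕ)sₕ²/nₕ.
Very large: 3407²·(1 − 77/3407)·23000000/77 = 3.3888588 × 10^12.
Small: 8150²·(1 − 675/8150)·615000000/675 = 5.5506028 × 10^13.
Medium: 1316²·(1 − 198/1316)·147000000/198 = 1.0923199 × 10^12.
Sum = 5.9987207 × 10^13.

5.9987 × 10^13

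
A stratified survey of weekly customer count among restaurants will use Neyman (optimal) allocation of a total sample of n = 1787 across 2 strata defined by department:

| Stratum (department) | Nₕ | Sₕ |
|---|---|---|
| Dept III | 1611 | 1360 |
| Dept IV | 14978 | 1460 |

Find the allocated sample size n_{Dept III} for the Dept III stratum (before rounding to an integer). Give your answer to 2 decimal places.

162.74

Neyman allocation: nₕ = n·NₕSₕ / Σⱼ NⱼSⱼ.
Σ NⱼSⱼ = 1611·1360 + 14978·1460 = 2.405884 × 10^7.
n_{Dept III} = 1787·1611·1360 / (2.405884 × 10^7) = 162.74.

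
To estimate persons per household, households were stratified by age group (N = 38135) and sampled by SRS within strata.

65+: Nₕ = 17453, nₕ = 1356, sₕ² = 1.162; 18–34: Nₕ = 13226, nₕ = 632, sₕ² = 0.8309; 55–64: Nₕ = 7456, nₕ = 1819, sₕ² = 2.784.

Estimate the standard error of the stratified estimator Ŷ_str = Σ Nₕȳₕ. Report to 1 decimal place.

Var(Ŷ_str) = Σₕ Nₕ²(1 − fₕ)sₕ²/nₕ.
65+: 17453²·(1 − 1356/17453)·1.162/1356 = 240747.33.
18–34: 13226²·(1 − 632/13226)·0.8309/632 = 218989.8.
55–64: 7456²·(1 − 1819/7456)·2.784/1819 = 64326.581.
Sum = 524063.71.
SE = √(524063.71) = 723.9.

723.9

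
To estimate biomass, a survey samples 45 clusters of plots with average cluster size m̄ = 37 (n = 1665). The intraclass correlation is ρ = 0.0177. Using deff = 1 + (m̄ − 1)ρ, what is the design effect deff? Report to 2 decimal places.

1.64

deff = 1 + (37 − 1)·0.0177 = 1 + 0.6372 = 1.6372.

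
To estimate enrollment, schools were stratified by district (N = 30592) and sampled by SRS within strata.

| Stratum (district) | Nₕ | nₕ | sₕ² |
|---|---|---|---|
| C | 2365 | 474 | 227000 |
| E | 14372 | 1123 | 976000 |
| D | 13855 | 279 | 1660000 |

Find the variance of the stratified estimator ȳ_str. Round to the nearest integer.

1375

Var(ȳ_str) = Σₕ Wₕ²(1 − fₕ)sₕ²/nₕ with Wₕ = Nₕ/N, N = 30592.
C: Wₕ = 0.07730779; term = 0.07730779²·(1 − 0.20042283)·227000/474 = 2.2885186.
E: Wₕ = 0.46979603; term = 0.46979603²·(1 − 0.07813805)·976000/1123 = 176.82946.
D: Wₕ = 0.45289618; term = 0.45289618²·(1 − 0.02013713)·1660000/279 = 1195.8219.
Sum = 1374.9399.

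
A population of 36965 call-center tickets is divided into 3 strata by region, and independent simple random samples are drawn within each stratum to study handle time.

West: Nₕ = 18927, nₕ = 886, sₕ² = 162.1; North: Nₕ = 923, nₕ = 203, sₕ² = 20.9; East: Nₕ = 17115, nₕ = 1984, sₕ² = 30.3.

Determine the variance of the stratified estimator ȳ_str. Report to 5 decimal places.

Var(ȳ_str) = Σₕ Wₕ²(1 − fₕ)sₕ²/nₕ with Wₕ = Nₕ/N, N = 36965.
West: Wₕ = 0.51202489; term = 0.51202489²·(1 − 0.04681143)·162.1/886 = 0.045720425.
North: Wₕ = 0.02496957; term = 0.02496957²·(1 − 0.21993499)·20.9/203 = 5.0072932 × 10^-5.
East: Wₕ = 0.46300555; term = 0.46300555²·(1 − 0.11592171)·30.3/1984 = 0.0028944368.
Sum = 0.048664935.

0.04866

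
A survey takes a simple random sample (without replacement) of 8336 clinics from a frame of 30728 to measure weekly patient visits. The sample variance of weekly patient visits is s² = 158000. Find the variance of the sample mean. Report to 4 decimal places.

Under SRS without replacement, Var(ȳ) = (1 − f)·s²/n with f = n/N = 8336/30728 = 0.27128352.
Var(ȳ) = (1 − 0.27128352)·158000/8336 = 0.72871648·18.953935 = 13.812045.

13.8120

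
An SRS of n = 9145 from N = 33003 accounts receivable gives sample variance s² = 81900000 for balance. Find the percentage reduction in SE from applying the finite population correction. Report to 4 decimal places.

14.9762

f = n/N = 9145/33003 = 0.27709602.
SE_no-fpc = √(s²/n) = 94.634632; SE_fpc = √((1−f)s²/n) = 80.461922.
Ratio = √(1−f) = 0.85023760. Reduction = 100·(1 − 0.85023760) = 14.9762%.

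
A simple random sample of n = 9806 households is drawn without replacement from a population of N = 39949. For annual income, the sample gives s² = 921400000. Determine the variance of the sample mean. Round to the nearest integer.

Under SRS without replacement, Var(ȳ) = (1 − f)·s²/n with f = n/N = 9806/39949 = 0.24546297.
Var(ȳ) = (1 − 0.24546297)·921400000/9806 = 0.75453703·93962.88 = 70898.473.

70898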